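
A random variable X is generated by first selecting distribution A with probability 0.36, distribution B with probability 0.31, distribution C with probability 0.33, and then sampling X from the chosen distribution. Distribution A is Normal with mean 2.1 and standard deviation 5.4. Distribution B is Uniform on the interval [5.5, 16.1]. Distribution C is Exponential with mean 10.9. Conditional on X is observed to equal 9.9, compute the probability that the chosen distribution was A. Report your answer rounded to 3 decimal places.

Likelihoods f(9.9 | ·): A: 0.0260289; B: 0.0943396; C: 0.0369933.
Posterior ∝ prior × likelihood. Numerator for A: 0.36·0.0260289 = 0.00937041.
Normalizing constant: 0.36·0.0260289 + 0.31·0.0943396 + 0.33·0.0369933 = 0.0508235.
P(A | observation) = 0.00937041 / 0.0508235 = 0.184372.

0.184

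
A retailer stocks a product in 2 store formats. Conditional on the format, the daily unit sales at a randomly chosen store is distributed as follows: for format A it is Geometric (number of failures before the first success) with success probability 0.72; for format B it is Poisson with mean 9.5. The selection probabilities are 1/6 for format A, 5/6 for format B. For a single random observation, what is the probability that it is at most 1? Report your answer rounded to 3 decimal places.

Conditional on each format, P(X ≤ 1): A: 0.9216; B: 0.000785944.
By total probability, P(X ≤ 1) = 0.166667·0.9216 + 0.833333·0.000785944 = 0.154255.

0.154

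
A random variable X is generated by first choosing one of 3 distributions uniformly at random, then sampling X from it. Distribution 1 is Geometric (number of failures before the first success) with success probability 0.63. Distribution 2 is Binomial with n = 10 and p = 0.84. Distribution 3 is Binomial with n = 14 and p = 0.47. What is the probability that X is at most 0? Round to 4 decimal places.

Conditional on each component, P(X ≤ 0): 1: 0.63; 2: 1.09951e-08; 3: 0.000137995.
By total probability, P(X ≤ 0) = 0.333333·0.63 + 0.333333·1.09951e-08 + 0.333333·0.000137995 = 0.210046.

0.2100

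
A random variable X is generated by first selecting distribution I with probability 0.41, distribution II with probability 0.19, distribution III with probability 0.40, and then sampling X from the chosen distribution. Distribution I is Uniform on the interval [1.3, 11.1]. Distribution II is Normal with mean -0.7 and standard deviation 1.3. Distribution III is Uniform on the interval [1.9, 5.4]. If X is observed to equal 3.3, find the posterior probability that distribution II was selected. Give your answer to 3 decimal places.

Likelihoods f(3.3 | ·): I: 0.102041; II: 0.00269858; III: 0.285714.
Posterior ∝ prior × likelihood. Numerator for II: 0.19·0.00269858 = 0.00051273.
Normalizing constant: 0.41·0.102041 + 0.19·0.00269858 + 0.4·0.285714 = 0.156635.
P(II | observation) = 0.00051273 / 0.156635 = 0.0032734.

0.003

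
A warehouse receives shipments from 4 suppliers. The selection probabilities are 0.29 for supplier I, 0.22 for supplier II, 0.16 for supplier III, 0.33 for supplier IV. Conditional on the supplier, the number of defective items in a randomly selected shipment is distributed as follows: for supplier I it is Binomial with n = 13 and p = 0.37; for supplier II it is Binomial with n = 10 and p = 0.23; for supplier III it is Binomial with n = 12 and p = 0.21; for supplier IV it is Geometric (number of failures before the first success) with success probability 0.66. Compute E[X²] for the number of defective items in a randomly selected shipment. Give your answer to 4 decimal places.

For each component E[X²] = Var + (mean)², giving I: 26.1664; II: 7.061; III: 8.3412; IV: 1.04591.
Overall E[X²] = 0.29·26.1664 + 0.22·7.061 + 0.16·8.3412 + 0.33·1.04591 = 10.8214.

10.8214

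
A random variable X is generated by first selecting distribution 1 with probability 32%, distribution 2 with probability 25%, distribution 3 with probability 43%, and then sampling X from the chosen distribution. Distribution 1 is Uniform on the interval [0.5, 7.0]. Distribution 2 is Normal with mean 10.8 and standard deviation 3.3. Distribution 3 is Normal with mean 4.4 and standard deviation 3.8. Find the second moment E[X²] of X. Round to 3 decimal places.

For each component E[X²] = Var + (mean)², giving 1: 17.5833; 2: 127.53; 3: 33.8.
Overall E[X²] = 0.32·17.5833 + 0.25·127.53 + 0.43·33.8 = 52.0432.

52.043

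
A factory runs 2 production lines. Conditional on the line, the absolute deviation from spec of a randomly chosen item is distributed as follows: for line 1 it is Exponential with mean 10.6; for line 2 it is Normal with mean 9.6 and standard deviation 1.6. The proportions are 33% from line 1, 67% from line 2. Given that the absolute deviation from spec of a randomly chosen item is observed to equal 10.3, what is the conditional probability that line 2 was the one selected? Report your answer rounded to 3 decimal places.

Likelihoods f(10.3 | ·): 1: 0.0357019; 2: 0.226583.
Posterior ∝ prior × likelihood. Numerator for 2: 0.67·0.226583 = 0.15181.
Normalizing constant: 0.33·0.0357019 + 0.67·0.226583 = 0.163592.
P(2 | observation) = 0.15181 / 0.163592 = 0.927982.

0.928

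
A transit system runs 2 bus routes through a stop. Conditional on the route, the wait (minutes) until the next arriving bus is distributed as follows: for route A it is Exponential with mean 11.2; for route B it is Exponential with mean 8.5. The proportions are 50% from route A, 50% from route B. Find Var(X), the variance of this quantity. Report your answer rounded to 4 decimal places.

100.6675

Per component, A: μ=11.2, E[X²]=250.88; B: μ=8.5, E[X²]=144.5.
E[X] = 0.5·11.2 + 0.5·8.5 = 9.85.
E[X²] = 0.5·250.88 + 0.5·144.5 = 197.69.
Var(X) = E[X²] − (E[X])² = 197.69 − 97.0225 = 100.668.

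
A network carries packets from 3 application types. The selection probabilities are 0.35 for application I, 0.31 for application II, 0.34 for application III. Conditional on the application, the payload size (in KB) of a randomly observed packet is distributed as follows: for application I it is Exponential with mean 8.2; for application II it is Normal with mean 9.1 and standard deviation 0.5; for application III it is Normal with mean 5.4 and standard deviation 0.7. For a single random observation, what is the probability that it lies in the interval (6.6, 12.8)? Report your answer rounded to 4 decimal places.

Conditional on each application, P(6.6 < X < 12.8): I: 0.237211; II: 1; III: 0.0432381.
By total probability, P(6.6 < X < 12.8) = 0.35·0.237211 + 0.31·1 + 0.34·0.0432381 = 0.407725.

0.4077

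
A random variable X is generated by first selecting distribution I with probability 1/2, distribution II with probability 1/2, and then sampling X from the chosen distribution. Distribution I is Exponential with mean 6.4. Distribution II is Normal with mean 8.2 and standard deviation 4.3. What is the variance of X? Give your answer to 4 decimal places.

Per component, I: μ=6.4, E[X²]=81.92; II: μ=8.2, E[X²]=85.73.
E[X] = 0.5·6.4 + 0.5·8.2 = 7.3.
E[X²] = 0.5·81.92 + 0.5·85.73 = 83.825.
Var(X) = E[X²] − (E[X])² = 83.825 − 53.29 = 30.535.

30.5350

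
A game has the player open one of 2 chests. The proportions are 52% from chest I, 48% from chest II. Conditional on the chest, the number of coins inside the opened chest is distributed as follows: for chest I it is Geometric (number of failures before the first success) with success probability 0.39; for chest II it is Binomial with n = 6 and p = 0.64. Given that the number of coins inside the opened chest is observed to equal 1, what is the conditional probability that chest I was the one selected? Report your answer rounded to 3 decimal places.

Likelihoods P(X=1 | ·): I: 0.2379; II: 0.023219.
Posterior ∝ prior × likelihood. Numerator for I: 0.52·0.2379 = 0.123708.
Normalizing constant: 0.52·0.2379 + 0.48·0.023219 = 0.134853.
P(I | observation) = 0.123708 / 0.134853 = 0.917354.

0.917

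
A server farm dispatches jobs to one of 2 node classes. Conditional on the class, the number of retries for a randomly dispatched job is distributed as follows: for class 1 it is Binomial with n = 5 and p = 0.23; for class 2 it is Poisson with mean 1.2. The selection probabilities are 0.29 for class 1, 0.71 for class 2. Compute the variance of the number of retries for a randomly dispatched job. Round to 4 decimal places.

Per component, 1: μ=1.15, E[X²]=2.208; 2: μ=1.2, E[X²]=2.64.
E[X] = 0.29·1.15 + 0.71·1.2 = 1.1855.
E[X²] = 0.29·2.208 + 0.71·2.64 = 2.51472.
Var(X) = E[X²] − (E[X])² = 2.51472 − 1.40541 = 1.10931.

1.1093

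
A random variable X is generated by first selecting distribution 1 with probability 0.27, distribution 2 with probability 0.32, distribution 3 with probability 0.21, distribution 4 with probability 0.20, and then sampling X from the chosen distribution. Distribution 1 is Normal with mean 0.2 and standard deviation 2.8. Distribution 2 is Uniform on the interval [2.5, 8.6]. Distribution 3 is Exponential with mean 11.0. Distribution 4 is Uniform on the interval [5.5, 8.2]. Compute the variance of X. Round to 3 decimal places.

42.943

Per component, 1: μ=0.2, E[X²]=7.88; 2: μ=5.55, E[X²]=33.9033; 3: μ=11, E[X²]=242; 4: μ=6.85, E[X²]=47.53.
E[X] = 0.27·0.2 + 0.32·5.55 + 0.21·11 + 0.2·6.85 = 5.51.
E[X²] = 0.27·7.88 + 0.32·33.9033 + 0.21·242 + 0.2·47.53 = 73.3027.
Var(X) = E[X²] − (E[X])² = 73.3027 − 30.3601 = 42.9426.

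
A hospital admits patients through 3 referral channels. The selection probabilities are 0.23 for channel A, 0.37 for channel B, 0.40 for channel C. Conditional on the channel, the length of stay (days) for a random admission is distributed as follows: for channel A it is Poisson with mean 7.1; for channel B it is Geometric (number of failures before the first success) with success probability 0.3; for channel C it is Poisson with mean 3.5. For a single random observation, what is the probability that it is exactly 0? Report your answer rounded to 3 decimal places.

Conditional on each channel, P(X = 0): A: 0.000825105; B: 0.3; C: 0.0301974.
By total probability, P(X = 0) = 0.23·0.000825105 + 0.37·0.3 + 0.4·0.0301974 = 0.123269.

0.123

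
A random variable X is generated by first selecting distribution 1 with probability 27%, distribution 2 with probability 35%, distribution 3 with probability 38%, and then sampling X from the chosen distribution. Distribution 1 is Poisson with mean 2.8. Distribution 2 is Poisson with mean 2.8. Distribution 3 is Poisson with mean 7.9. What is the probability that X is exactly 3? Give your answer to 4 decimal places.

Conditional on each component, P(X = 3): 1: 0.222484; 2: 0.222484; 3: 0.0304652.
By total probability, P(X = 3) = 0.27·0.222484 + 0.35·0.222484 + 0.38·0.0304652 = 0.149517.

0.1495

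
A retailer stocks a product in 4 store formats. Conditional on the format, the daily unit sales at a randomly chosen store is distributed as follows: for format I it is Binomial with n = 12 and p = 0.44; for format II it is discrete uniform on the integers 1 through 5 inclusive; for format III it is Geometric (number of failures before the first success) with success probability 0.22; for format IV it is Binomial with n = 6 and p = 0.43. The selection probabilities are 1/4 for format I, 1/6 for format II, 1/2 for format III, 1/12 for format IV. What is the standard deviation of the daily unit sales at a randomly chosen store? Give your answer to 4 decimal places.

3.1723

Per component, I: μ=5.28, E[X²]=30.8352; II: μ=3, E[X²]=11; III: μ=3.54545, E[X²]=28.686; IV: μ=2.58, E[X²]=8.127.
E[X] = 0.25·5.28 + 0.166667·3 + 0.5·3.54545 + 0.0833333·2.58 = 3.80773.
E[X²] = 0.25·30.8352 + 0.166667·11 + 0.5·28.686 + 0.0833333·8.127 = 24.5624.
Var(X) = E[X²] − (E[X])² = 24.5624 − 14.4988 = 10.0636.
SD(X) = √10.0636 = 3.17231.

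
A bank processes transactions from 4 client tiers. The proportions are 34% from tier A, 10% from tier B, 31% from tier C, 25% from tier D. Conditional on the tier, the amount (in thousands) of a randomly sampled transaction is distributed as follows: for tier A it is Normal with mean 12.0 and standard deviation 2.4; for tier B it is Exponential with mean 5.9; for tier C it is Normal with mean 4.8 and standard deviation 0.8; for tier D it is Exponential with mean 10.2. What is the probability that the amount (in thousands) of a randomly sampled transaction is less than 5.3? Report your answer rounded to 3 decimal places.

0.389

Conditional on each tier, P(X < 5.3): A: 0.00262187; B: 0.592741; C: 0.734014; D: 0.405246.
By total probability, P(X < 5.3) = 0.34·0.00262187 + 0.1·0.592741 + 0.31·0.734014 + 0.25·0.405246 = 0.389022.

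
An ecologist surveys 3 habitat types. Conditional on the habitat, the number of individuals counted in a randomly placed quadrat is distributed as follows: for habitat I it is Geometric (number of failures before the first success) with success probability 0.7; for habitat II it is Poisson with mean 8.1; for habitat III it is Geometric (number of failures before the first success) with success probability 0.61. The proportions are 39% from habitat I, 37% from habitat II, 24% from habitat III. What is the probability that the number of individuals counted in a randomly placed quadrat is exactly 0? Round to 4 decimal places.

0.4195

Conditional on each habitat, P(X = 0): I: 0.7; II: 0.000303539; III: 0.61.
By total probability, P(X = 0) = 0.39·0.7 + 0.37·0.000303539 + 0.24·0.61 = 0.419512.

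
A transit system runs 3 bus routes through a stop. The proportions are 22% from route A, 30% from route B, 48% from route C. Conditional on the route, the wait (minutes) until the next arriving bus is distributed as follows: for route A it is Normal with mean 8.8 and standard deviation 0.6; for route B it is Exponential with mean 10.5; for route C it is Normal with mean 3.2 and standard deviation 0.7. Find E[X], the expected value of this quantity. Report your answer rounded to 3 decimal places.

6.622

Component means — A: 8.8; B: 10.5; C: 3.2.
E[X] = 0.22·8.8 + 0.3·10.5 + 0.48·3.2 = 6.622.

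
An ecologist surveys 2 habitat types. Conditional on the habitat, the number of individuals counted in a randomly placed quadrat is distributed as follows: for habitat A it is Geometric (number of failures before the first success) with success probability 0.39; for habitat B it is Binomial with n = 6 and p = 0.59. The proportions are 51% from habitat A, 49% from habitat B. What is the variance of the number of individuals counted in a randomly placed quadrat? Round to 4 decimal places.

3.7322

Per component, A: μ=1.5641, E[X²]=6.45694; B: μ=3.54, E[X²]=13.983.
E[X] = 0.51·1.5641 + 0.49·3.54 = 2.53229.
E[X²] = 0.51·6.45694 + 0.49·13.983 = 10.1447.
Var(X) = E[X²] − (E[X])² = 10.1447 − 6.4125 = 3.7322.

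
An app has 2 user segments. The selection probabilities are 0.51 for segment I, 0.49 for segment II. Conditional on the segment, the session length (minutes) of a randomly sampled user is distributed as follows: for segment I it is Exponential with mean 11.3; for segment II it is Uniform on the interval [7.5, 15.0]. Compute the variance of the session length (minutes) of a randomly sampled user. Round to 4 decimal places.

Per component, I: μ=11.3, E[X²]=255.38; II: μ=11.25, E[X²]=131.25.
E[X] = 0.51·11.3 + 0.49·11.25 = 11.2755.
E[X²] = 0.51·255.38 + 0.49·131.25 = 194.556.
Var(X) = E[X²] − (E[X])² = 194.556 − 127.137 = 67.4194.

67.4194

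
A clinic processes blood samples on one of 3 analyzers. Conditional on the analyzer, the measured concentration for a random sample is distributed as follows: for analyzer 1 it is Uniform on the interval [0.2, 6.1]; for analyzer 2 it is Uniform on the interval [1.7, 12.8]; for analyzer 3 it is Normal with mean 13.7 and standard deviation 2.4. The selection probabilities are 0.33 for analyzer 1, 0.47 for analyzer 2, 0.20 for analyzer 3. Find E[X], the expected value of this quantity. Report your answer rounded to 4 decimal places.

7.1870

Component means — 1: 3.15; 2: 7.25; 3: 13.7.
E[X] = 0.33·3.15 + 0.47·7.25 + 0.2·13.7 = 7.187.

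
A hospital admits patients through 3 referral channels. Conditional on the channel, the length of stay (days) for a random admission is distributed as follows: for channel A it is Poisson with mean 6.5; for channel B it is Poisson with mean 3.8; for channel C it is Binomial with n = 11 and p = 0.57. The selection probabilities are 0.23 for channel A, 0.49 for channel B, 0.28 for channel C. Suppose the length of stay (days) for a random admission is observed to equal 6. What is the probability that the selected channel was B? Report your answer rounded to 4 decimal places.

0.3112

Likelihoods P(X=6 | ·): A: 0.157483; B: 0.0935513; C: 0.232934.
Posterior ∝ prior × likelihood. Numerator for B: 0.49·0.0935513 = 0.0458402.
Normalizing constant: 0.23·0.157483 + 0.49·0.0935513 + 0.28·0.232934 = 0.147283.
P(B | observation) = 0.0458402 / 0.147283 = 0.311239.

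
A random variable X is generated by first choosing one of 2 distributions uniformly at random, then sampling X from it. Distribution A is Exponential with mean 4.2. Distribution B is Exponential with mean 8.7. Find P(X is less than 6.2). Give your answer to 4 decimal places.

0.6406

Conditional on each component, P(X < 6.2): A: 0.771493; B: 0.509654.
By total probability, P(X < 6.2) = 0.5·0.771493 + 0.5·0.509654 = 0.640574.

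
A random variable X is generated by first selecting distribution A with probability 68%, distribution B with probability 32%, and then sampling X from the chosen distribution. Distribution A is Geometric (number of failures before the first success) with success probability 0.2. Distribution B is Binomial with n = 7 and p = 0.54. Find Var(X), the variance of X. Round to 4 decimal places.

14.1669

Per component, A: μ=4, E[X²]=36; B: μ=3.78, E[X²]=16.0272.
E[X] = 0.68·4 + 0.32·3.78 = 3.9296.
E[X²] = 0.68·36 + 0.32·16.0272 = 29.6087.
Var(X) = E[X²] − (E[X])² = 29.6087 − 15.4418 = 14.1669.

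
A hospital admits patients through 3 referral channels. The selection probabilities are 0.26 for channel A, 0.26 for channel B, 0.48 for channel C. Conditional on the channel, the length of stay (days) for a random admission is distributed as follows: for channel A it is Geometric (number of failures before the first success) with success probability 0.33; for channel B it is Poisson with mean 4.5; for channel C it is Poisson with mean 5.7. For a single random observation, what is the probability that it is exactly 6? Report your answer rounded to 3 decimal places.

Conditional on each channel, P(X = 6): A: 0.0298513; B: 0.12812; C: 0.159382.
By total probability, P(X = 6) = 0.26·0.0298513 + 0.26·0.12812 + 0.48·0.159382 = 0.117576.

0.118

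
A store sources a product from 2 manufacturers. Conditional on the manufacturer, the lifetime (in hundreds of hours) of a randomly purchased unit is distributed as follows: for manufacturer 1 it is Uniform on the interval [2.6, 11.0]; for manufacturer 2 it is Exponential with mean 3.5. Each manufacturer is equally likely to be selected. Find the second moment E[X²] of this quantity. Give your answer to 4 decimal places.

For each component E[X²] = Var + (mean)², giving 1: 52.12; 2: 24.5.
Overall E[X²] = 0.5·52.12 + 0.5·24.5 = 38.31.

38.3100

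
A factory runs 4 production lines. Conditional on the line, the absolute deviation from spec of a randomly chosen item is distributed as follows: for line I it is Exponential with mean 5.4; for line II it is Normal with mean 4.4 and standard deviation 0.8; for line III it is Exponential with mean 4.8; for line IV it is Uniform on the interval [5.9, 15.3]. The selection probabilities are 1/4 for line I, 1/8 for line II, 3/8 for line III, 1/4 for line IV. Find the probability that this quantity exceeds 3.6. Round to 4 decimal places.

0.6607

Conditional on each line, P(X > 3.6): I: 0.513417; II: 0.841345; III: 0.472367; IV: 1.
By total probability, P(X > 3.6) = 0.25·0.513417 + 0.125·0.841345 + 0.375·0.472367 + 0.25·1 = 0.66066.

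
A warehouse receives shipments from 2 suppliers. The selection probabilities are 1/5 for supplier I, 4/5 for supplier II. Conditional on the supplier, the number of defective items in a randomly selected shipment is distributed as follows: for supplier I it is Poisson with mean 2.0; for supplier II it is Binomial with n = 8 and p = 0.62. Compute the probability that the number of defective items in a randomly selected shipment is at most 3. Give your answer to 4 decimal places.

Conditional on each supplier, P(X ≤ 3): I: 0.857123; II: 0.144267.
By total probability, P(X ≤ 3) = 0.2·0.857123 + 0.8·0.144267 = 0.286839.

0.2868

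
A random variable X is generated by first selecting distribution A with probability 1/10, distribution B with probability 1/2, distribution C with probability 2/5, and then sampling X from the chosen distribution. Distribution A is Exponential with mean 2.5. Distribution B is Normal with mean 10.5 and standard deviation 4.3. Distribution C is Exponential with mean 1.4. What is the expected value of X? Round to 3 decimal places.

Component means — A: 2.5; B: 10.5; C: 1.4.
E[X] = 0.1·2.5 + 0.5·10.5 + 0.4·1.4 = 6.06.

6.060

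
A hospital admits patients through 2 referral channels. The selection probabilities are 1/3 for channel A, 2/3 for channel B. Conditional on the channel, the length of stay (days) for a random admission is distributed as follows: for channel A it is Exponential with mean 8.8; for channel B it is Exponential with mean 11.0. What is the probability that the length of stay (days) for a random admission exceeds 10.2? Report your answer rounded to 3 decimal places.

Conditional on each channel, P(X > 10.2): A: 0.313771; B: 0.395631.
By total probability, P(X > 10.2) = 0.333333·0.313771 + 0.666667·0.395631 = 0.368345.

0.368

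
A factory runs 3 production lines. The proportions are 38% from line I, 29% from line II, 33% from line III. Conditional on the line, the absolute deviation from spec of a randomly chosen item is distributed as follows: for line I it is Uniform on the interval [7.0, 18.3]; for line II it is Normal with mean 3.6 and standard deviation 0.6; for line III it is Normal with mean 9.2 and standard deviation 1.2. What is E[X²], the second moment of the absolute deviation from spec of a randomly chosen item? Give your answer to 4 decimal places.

97.1213

For each component E[X²] = Var + (mean)², giving I: 170.663; II: 13.32; III: 86.08.
Overall E[X²] = 0.38·170.663 + 0.29·13.32 + 0.33·86.08 = 97.1213.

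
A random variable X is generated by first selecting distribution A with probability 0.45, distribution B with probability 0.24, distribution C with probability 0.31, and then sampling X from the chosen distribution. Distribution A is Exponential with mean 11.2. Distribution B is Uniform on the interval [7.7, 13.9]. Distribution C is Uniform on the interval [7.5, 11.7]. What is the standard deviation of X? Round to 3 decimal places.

7.626

Per component, A: μ=11.2, E[X²]=250.88; B: μ=10.8, E[X²]=119.843; C: μ=9.6, E[X²]=93.63.
E[X] = 0.45·11.2 + 0.24·10.8 + 0.31·9.6 = 10.608.
E[X²] = 0.45·250.88 + 0.24·119.843 + 0.31·93.63 = 170.684.
Var(X) = E[X²] − (E[X])² = 170.684 − 112.53 = 58.154.
SD(X) = √58.154 = 7.62588.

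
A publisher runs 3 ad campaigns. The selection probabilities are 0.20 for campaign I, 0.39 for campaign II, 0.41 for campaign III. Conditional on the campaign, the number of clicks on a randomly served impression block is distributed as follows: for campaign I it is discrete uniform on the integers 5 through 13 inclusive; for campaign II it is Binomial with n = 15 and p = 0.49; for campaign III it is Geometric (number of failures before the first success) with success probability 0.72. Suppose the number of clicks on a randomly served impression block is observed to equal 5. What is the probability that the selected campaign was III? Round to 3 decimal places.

Likelihoods P(X=5 | ·): I: 0.111111; II: 0.10098; III: 0.00123915.
Posterior ∝ prior × likelihood. Numerator for III: 0.41·0.00123915 = 0.00050805.
Normalizing constant: 0.2·0.111111 + 0.39·0.10098 + 0.41·0.00123915 = 0.0621127.
P(III | observation) = 0.00050805 / 0.0621127 = 0.00817949.

0.008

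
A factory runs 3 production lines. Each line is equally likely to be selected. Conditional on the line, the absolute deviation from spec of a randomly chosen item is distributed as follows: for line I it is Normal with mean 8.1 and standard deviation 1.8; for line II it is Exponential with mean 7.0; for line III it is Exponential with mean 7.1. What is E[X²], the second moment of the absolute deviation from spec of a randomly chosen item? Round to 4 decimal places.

89.2233

For each component E[X²] = Var + (mean)², giving I: 68.85; II: 98; III: 100.82.
Overall E[X²] = 0.333333·68.85 + 0.333333·98 + 0.333333·100.82 = 89.2233.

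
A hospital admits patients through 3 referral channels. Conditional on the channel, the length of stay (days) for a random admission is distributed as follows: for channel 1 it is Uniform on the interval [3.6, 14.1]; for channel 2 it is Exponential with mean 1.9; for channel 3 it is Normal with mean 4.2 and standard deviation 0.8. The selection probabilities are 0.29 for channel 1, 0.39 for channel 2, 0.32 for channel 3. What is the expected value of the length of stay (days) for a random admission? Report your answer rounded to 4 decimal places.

4.6515

Component means — 1: 8.85; 2: 1.9; 3: 4.2.
E[X] = 0.29·8.85 + 0.39·1.9 + 0.32·4.2 = 4.6515.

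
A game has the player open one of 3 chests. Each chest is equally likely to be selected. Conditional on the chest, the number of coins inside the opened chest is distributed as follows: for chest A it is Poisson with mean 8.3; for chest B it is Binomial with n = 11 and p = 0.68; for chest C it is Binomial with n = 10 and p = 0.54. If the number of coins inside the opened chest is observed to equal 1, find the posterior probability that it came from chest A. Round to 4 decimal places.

Likelihoods P(X=1 | ·): A: 0.00206269; B: 8.42173e-05; C: 0.00497983.
Posterior ∝ prior × likelihood. Numerator for A: 0.333333·0.00206269 = 0.000687563.
Normalizing constant: 0.333333·0.00206269 + 0.333333·8.42173e-05 + 0.333333·0.00497983 = 0.00237558.
P(A | observation) = 0.000687563 / 0.00237558 = 0.28943.

0.2894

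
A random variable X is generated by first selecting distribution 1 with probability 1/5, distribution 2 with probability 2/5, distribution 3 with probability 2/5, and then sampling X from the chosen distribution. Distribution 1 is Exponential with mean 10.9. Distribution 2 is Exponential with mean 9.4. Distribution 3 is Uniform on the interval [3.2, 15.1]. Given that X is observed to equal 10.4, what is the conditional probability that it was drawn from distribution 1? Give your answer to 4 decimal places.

0.1291

Likelihoods f(10.4 | ·): 1: 0.0353346; 2: 0.0351865; 3: 0.0840336.
Posterior ∝ prior × likelihood. Numerator for 1: 0.2·0.0353346 = 0.00706693.
Normalizing constant: 0.2·0.0353346 + 0.4·0.0351865 + 0.4·0.0840336 = 0.054755.
P(1 | observation) = 0.00706693 / 0.054755 = 0.129065.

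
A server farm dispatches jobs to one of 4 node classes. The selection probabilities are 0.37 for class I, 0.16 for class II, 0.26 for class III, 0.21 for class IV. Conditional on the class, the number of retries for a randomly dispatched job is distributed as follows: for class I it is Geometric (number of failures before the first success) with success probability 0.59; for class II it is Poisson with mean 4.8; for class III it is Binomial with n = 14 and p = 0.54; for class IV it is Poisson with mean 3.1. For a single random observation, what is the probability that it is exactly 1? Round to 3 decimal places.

Conditional on each class, P(X = 1): I: 0.2419; II: 0.0395028; III: 0.000312157; IV: 0.139653.
By total probability, P(X = 1) = 0.37·0.2419 + 0.16·0.0395028 + 0.26·0.000312157 + 0.21·0.139653 = 0.125232.

0.125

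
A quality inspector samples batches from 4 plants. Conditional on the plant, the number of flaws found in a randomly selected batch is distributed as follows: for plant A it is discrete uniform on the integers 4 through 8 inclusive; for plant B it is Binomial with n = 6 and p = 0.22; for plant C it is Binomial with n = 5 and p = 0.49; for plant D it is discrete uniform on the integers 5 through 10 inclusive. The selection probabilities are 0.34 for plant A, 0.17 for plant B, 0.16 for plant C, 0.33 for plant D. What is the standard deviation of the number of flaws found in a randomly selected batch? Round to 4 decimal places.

2.7830

Per component, A: μ=6, E[X²]=38; B: μ=1.32, E[X²]=2.772; C: μ=2.45, E[X²]=7.252; D: μ=7.5, E[X²]=59.1667.
E[X] = 0.34·6 + 0.17·1.32 + 0.16·2.45 + 0.33·7.5 = 5.1314.
E[X²] = 0.34·38 + 0.17·2.772 + 0.16·7.252 + 0.33·59.1667 = 34.0766.
Var(X) = E[X²] − (E[X])² = 34.0766 − 26.3313 = 7.74529.
SD(X) = √7.74529 = 2.78304.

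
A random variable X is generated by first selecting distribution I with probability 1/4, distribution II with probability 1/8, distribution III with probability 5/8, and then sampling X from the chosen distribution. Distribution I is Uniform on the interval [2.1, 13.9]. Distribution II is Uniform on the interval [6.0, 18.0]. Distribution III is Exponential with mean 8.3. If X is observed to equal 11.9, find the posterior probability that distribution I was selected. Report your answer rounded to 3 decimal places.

0.428

Likelihoods f(11.9 | ·): I: 0.0847458; II: 0.0833333; III: 0.0287249.
Posterior ∝ prior × likelihood. Numerator for I: 0.25·0.0847458 = 0.0211864.
Normalizing constant: 0.25·0.0847458 + 0.125·0.0833333 + 0.625·0.0287249 = 0.0495562.
P(I | observation) = 0.0211864 / 0.0495562 = 0.427524.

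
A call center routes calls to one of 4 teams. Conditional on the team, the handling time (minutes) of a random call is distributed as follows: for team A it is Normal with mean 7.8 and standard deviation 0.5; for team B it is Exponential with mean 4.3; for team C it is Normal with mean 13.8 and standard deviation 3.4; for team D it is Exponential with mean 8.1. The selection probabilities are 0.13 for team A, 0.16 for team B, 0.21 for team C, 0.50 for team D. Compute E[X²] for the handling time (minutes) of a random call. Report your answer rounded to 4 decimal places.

For each component E[X²] = Var + (mean)², giving A: 61.09; B: 36.98; C: 202; D: 131.22.
Overall E[X²] = 0.13·61.09 + 0.16·36.98 + 0.21·202 + 0.5·131.22 = 121.888.

121.8885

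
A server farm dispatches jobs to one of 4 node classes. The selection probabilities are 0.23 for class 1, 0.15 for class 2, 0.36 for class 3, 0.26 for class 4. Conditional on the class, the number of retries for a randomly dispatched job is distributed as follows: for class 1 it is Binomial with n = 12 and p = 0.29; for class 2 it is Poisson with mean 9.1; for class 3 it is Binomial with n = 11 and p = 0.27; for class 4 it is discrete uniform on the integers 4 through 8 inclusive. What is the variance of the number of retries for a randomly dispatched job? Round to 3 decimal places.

Per component, 1: μ=3.48, E[X²]=14.5812; 2: μ=9.1, E[X²]=91.91; 3: μ=2.97, E[X²]=10.989; 4: μ=6, E[X²]=38.
E[X] = 0.23·3.48 + 0.15·9.1 + 0.36·2.97 + 0.26·6 = 4.7946.
E[X²] = 0.23·14.5812 + 0.15·91.91 + 0.36·10.989 + 0.26·38 = 30.9762.
Var(X) = E[X²] − (E[X])² = 30.9762 − 22.9882 = 7.98803.

7.988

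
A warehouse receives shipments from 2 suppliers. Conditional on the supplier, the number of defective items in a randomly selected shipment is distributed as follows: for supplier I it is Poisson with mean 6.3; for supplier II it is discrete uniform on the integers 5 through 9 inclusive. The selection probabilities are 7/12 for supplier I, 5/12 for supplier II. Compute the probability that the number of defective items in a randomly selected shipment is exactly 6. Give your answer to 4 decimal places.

Conditional on each supplier, P(X = 6): I: 0.159461; II: 0.2.
By total probability, P(X = 6) = 0.583333·0.159461 + 0.416667·0.2 = 0.176352.

0.1764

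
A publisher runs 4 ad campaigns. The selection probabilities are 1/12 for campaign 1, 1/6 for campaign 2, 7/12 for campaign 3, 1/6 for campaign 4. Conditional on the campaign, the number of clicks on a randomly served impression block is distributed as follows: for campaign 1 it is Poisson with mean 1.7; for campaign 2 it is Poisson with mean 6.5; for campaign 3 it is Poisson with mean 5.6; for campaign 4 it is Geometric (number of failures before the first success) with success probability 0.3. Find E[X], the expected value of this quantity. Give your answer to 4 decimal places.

Component means — 1: 1.7; 2: 6.5; 3: 5.6; 4: 2.33333.
E[X] = 0.0833333·1.7 + 0.166667·6.5 + 0.583333·5.6 + 0.166667·2.33333 = 4.88056.

4.8806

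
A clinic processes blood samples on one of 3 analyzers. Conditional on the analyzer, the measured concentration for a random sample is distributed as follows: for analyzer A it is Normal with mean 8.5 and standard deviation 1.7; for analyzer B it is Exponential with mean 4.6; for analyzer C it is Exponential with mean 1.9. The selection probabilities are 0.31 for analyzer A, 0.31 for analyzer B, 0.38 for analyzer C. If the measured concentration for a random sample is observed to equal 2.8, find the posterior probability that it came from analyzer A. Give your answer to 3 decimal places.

0.003

Likelihoods f(2.8 | ·): A: 0.00084966; B: 0.118274; C: 0.120568.
Posterior ∝ prior × likelihood. Numerator for A: 0.31·0.00084966 = 0.000263395.
Normalizing constant: 0.31·0.00084966 + 0.31·0.118274 + 0.38·0.120568 = 0.0827443.
P(A | observation) = 0.000263395 / 0.0827443 = 0.00318324.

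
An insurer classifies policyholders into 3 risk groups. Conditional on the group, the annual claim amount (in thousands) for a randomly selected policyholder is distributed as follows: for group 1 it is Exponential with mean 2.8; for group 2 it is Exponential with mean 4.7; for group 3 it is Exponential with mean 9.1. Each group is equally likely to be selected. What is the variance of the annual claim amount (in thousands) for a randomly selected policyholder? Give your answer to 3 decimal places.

44.542

Per component, 1: μ=2.8, E[X²]=15.68; 2: μ=4.7, E[X²]=44.18; 3: μ=9.1, E[X²]=165.62.
E[X] = 0.333333·2.8 + 0.333333·4.7 + 0.333333·9.1 = 5.53333.
E[X²] = 0.333333·15.68 + 0.333333·44.18 + 0.333333·165.62 = 75.16.
Var(X) = E[X²] − (E[X])² = 75.16 − 30.6178 = 44.5422.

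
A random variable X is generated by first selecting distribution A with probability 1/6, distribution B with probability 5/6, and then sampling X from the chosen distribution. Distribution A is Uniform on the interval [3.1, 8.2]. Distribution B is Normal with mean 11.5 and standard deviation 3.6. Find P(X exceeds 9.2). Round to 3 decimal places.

0.615

Conditional on each component, P(X > 9.2): A: 0; B: 0.738552.
By total probability, P(X > 9.2) = 0.166667·0 + 0.833333·0.738552 = 0.61546.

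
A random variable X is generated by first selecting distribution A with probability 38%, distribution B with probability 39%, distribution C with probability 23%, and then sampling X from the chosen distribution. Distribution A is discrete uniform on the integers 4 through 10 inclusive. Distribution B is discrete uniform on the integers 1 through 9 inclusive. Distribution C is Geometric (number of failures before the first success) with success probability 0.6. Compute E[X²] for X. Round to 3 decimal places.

For each component E[X²] = Var + (mean)², giving A: 53; B: 31.6667; C: 1.55556.
Overall E[X²] = 0.38·53 + 0.39·31.6667 + 0.23·1.55556 = 32.8478.

32.848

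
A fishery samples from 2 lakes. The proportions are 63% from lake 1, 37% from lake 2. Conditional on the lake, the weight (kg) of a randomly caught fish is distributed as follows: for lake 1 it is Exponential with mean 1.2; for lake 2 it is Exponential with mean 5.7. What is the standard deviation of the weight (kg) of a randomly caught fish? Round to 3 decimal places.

Per component, 1: μ=1.2, E[X²]=2.88; 2: μ=5.7, E[X²]=64.98.
E[X] = 0.63·1.2 + 0.37·5.7 = 2.865.
E[X²] = 0.63·2.88 + 0.37·64.98 = 25.857.
Var(X) = E[X²] − (E[X])² = 25.857 − 8.20823 = 17.6488.
SD(X) = √17.6488 = 4.20104.

4.201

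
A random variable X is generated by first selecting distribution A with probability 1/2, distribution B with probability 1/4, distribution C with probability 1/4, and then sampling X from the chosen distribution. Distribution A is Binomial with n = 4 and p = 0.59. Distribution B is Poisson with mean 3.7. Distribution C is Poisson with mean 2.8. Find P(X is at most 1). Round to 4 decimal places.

0.1823

Conditional on each component, P(X ≤ 1): A: 0.190911; B: 0.116201; C: 0.231078.
By total probability, P(X ≤ 1) = 0.5·0.190911 + 0.25·0.116201 + 0.25·0.231078 = 0.182275.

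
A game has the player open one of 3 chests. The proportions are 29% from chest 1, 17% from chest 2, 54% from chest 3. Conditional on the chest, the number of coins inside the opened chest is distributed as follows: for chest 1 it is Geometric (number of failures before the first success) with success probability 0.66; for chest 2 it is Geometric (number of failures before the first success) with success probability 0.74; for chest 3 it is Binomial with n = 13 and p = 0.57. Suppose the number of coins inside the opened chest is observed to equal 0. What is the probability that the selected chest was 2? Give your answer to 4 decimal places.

0.3966

Likelihoods P(X=0 | ·): 1: 0.66; 2: 0.74; 3: 1.71826e-05.
Posterior ∝ prior × likelihood. Numerator for 2: 0.17·0.74 = 0.1258.
Normalizing constant: 0.29·0.66 + 0.17·0.74 + 0.54·1.71826e-05 = 0.317209.
P(2 | observation) = 0.1258 / 0.317209 = 0.396584.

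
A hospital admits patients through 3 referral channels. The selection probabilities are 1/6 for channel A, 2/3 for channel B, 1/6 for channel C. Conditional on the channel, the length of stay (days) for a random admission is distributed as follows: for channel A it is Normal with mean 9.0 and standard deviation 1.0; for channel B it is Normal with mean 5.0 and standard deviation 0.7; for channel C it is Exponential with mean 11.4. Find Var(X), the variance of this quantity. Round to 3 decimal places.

28.642

Per component, A: μ=9, E[X²]=82; B: μ=5, E[X²]=25.49; C: μ=11.4, E[X²]=259.92.
E[X] = 0.166667·9 + 0.666667·5 + 0.166667·11.4 = 6.73333.
E[X²] = 0.166667·82 + 0.666667·25.49 + 0.166667·259.92 = 73.98.
Var(X) = E[X²] − (E[X])² = 73.98 − 45.3378 = 28.6422.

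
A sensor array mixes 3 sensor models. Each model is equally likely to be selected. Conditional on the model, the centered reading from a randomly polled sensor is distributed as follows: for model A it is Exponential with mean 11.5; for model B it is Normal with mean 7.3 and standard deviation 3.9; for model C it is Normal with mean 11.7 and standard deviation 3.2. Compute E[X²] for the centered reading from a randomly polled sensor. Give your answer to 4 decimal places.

160.0433

For each component E[X²] = Var + (mean)², giving A: 264.5; B: 68.5; C: 147.13.
Overall E[X²] = 0.333333·264.5 + 0.333333·68.5 + 0.333333·147.13 = 160.043.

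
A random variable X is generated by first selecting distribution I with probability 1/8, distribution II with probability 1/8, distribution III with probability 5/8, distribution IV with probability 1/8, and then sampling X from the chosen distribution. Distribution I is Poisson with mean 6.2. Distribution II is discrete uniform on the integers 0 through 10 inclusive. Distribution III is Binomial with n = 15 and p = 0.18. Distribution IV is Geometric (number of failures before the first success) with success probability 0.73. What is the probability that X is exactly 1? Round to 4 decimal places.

0.1424

Conditional on each component, P(X = 1): I: 0.0125825; II: 0.0909091; III: 0.167787; IV: 0.1971.
By total probability, P(X = 1) = 0.125·0.0125825 + 0.125·0.0909091 + 0.625·0.167787 + 0.125·0.1971 = 0.142441.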